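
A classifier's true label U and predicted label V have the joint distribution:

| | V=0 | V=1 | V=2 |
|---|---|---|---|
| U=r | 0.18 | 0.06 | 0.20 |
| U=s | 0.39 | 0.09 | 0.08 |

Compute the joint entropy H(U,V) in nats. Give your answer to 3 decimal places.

1.585 nats

H(U,V) = −Σ p(x,y)·ln p(x,y) over all 6 cells.
  cell (r,0): −0.18·ln0.18 = 0.3087
  cell (r,1): −0.06·ln0.06 = 0.1688
  cell (r,2): −0.20·ln0.20 = 0.3219
  cell (s,0): −0.39·ln0.39 = 0.3672
  cell (s,1): −0.09·ln0.09 = 0.2167
  cell (s,2): −0.08·ln0.08 = 0.2021
Sum = 1.585 nats.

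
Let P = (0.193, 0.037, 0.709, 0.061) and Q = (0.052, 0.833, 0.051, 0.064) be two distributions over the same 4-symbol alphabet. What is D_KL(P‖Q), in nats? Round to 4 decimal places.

2.0011 nats

D(P‖Q) = Σ p·ln(p/q).
  0.193·ln(0.193/0.052) = 0.25311
  0.037·ln(0.037/0.833) = -0.11522
  0.709·ln(0.709/0.051) = 1.86611
  0.061·ln(0.061/0.064) = -0.00293
D(P‖Q) = 2.0011 nats.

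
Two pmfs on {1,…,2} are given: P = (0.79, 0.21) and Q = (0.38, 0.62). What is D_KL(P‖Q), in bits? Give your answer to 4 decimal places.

D(P‖Q) = Σ p·log₂(p/q).
  0.79·log₂(0.79/0.38) = 0.83412
  0.21·log₂(0.21/0.62) = -0.32799
D(P‖Q) = 0.5061 bits.

0.5061 bits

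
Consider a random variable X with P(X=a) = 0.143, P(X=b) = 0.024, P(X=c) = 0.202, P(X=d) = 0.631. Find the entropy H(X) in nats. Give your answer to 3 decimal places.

0.981 nats

H(X) = −Σ p·ln p.
  −(0.143)·ln(0.143) = 0.2781
  −(0.024)·ln(0.024) = 0.0895
  −(0.202)·ln(0.202) = 0.3231
  −(0.631)·ln(0.631) = 0.2905
Sum: 0.2781 + 0.0895 + 0.3231 + 0.2905 = 0.981 nats.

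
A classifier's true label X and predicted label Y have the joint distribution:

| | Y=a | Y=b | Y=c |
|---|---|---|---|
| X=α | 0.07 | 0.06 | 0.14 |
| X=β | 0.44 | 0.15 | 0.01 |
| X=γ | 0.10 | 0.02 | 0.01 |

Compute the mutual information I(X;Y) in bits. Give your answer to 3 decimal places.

Marginals: p(X) = (0.2700, 0.6000, 0.1300), p(Y) = (0.6100, 0.2300, 0.1600).
I(X;Y) = Σ p(x,y)·log₂[p(x,y)/(p(x)p(y))].
  (α,a): 0.07·log₂(0.4250) = -0.0864
  (α,b): 0.06·log₂(0.9662) = -0.0030
  (α,c): 0.14·log₂(3.2407) = 0.2375
  (β,a): 0.44·log₂(1.2022) = 0.1169
  (β,b): 0.15·log₂(1.0870) = 0.0180
  (β,c): 0.01·log₂(0.1042) = -0.0326
  (γ,a): 0.10·log₂(1.2610) = 0.0335
  (γ,b): 0.02·log₂(0.6689) = -0.0116
  (γ,c): 0.01·log₂(0.4808) = -0.0106
Sum = 0.262 bits.

0.262 bits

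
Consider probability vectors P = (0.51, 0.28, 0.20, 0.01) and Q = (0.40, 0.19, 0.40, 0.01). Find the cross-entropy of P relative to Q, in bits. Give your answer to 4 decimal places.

H(P,Q) = −Σ p·log₂ q.
  −0.51·log₂(0.40) = 0.67418
  −0.28·log₂(0.19) = 0.67086
  −0.20·log₂(0.40) = 0.26439
  −0.01·log₂(0.01) = 0.06644
H(P,Q) = 1.6759 bits.

1.6759 bits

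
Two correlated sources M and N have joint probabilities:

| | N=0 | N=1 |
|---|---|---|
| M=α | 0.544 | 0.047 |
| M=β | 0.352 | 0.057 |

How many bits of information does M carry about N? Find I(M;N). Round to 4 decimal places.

Marginals: p(M) = (0.5910, 0.4090), p(N) = (0.8960, 0.1040).
I(M;N) = Σ p(x,y)·log₂[p(x,y)/(p(x)p(y))].
  (α,0): 0.544·log₂(1.0273) = 0.02115
  (α,1): 0.047·log₂(0.7647) = -0.01819
  (β,0): 0.352·log₂(0.9605) = -0.02045
  (β,1): 0.057·log₂(1.3400) = 0.02407
Sum = 0.0066 bits.

0.0066 bits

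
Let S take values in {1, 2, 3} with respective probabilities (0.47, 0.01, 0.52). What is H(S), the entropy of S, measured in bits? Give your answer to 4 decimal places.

1.0690 bits

H(S) = −Σ p·log₂ p.
  −(0.47)·log₂(0.47) = 0.51196
  −(0.01)·log₂(0.01) = 0.06644
  −(0.52)·log₂(0.52) = 0.49058
Sum: 0.51196 + 0.06644 + 0.49058 = 1.0690 bits.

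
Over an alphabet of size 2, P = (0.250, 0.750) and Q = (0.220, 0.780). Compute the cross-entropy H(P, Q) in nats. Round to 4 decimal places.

0.5649 nats

H(P,Q) = −Σ p·ln q.
  −0.250·ln(0.220) = 0.37853
  −0.750·ln(0.780) = 0.18635
H(P,Q) = 0.5649 nats.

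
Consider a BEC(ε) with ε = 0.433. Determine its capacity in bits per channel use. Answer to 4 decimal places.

Binary erasure channel: capacity C = 1 − ε.
C = 1 − 0.433 = 0.5670 bits per channel use.

0.5670 bits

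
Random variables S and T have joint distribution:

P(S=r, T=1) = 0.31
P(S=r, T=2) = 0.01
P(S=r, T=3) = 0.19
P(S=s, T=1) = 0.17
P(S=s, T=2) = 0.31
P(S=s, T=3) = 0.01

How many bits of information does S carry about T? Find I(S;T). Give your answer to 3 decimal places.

0.428 bits

Marginals: p(S) = (0.5100, 0.4900), p(T) = (0.4800, 0.3200, 0.2000).
I(S;T) = Σ p(x,y)·log₂[p(x,y)/(p(x)p(y))].
  (r,1): 0.31·log₂(1.2663) = 0.1056
  (r,2): 0.01·log₂(0.0613) = -0.0403
  (r,3): 0.19·log₂(1.8627) = 0.1705
  (s,1): 0.17·log₂(0.7228) = -0.0796
  (s,2): 0.31·log₂(1.9770) = 0.3048
  (s,3): 0.01·log₂(0.1020) = -0.0329
Sum = 0.428 bits.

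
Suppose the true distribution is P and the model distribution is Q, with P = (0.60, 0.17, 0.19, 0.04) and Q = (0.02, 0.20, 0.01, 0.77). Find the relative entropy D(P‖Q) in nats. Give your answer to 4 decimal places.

D(P‖Q) = Σ p·ln(p/q).
  0.60·ln(0.60/0.02) = 2.04072
  0.17·ln(0.17/0.20) = -0.02763
  0.19·ln(0.19/0.01) = 0.55944
  0.04·ln(0.04/0.77) = -0.11830
D(P‖Q) = 2.4542 nats.

2.4542 nats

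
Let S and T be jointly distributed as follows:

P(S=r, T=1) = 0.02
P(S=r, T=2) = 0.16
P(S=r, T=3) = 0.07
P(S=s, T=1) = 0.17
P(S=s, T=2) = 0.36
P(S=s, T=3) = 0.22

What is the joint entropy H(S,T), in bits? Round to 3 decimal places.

2.250 bits

H(S,T) = −Σ p(x,y)·log₂ p(x,y) over all 6 cells.
  cell (r,1): −0.02·log₂0.02 = 0.1129
  cell (r,2): −0.16·log₂0.16 = 0.4230
  cell (r,3): −0.07·log₂0.07 = 0.2686
  cell (s,1): −0.17·log₂0.17 = 0.4346
  cell (s,2): −0.36·log₂0.36 = 0.5306
  cell (s,3): −0.22·log₂0.22 = 0.4806
Sum = 2.250 bits.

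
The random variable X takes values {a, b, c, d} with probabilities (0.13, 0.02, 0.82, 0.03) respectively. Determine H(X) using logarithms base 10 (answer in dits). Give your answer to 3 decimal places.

H(X) = −Σ p·log₁₀ p.
  −(0.13)·log₁₀(0.13) = 0.1152
  −(0.02)·log₁₀(0.02) = 0.0340
  −(0.82)·log₁₀(0.82) = 0.0707
  −(0.03)·log₁₀(0.03) = 0.0457
Sum: 0.1152 + 0.0340 + 0.0707 + 0.0457 = 0.266 dits.

0.266 dits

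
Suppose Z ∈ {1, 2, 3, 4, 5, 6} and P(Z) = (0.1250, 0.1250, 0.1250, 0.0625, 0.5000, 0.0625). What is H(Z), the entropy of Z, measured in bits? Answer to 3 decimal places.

2.125 bits

H(Z) = −Σ p·log₂ p.
  −(0.1250)·log₂(0.1250) = 0.3750
  −(0.1250)·log₂(0.1250) = 0.3750
  −(0.1250)·log₂(0.1250) = 0.3750
  −(0.0625)·log₂(0.0625) = 0.2500
  −(0.5000)·log₂(0.5000) = 0.5000
  −(0.0625)·log₂(0.0625) = 0.2500
Sum: 0.3750 + 0.3750 + 0.3750 + 0.2500 + 0.5000 + 0.2500 = 2.125 bits.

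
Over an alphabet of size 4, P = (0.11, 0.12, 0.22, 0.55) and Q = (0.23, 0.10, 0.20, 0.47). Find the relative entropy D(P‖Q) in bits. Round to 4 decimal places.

D(P‖Q) = Σ p·log₂(p/q).
  0.11·log₂(0.11/0.23) = -0.11705
  0.12·log₂(0.12/0.10) = 0.03156
  0.22·log₂(0.22/0.20) = 0.03025
  0.55·log₂(0.55/0.47) = 0.12472
D(P‖Q) = 0.0695 bits.

0.0695 bits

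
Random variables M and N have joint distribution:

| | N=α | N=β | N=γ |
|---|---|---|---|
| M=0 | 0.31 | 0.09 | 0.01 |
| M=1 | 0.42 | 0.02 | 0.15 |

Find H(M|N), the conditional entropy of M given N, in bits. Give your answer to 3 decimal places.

Marginals: p(M) = (0.4100, 0.5900), p(N) = (0.7300, 0.1100, 0.1600).
H(M|N) = Σ p(N) · H(M|N=·).
  N=α: p=0.7300, H(M|N=α) = 0.9836
  N=β: p=0.1100, H(M|N=β) = 0.6840
  N=γ: p=0.1600, H(M|N=γ) = 0.3373
Weighted sum = 0.847 bits.

0.847 bits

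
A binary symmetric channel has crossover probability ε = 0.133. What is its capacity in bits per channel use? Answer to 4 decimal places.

0.4344 bits

Binary symmetric channel: C = 1 − h₂(ε) where h₂ is the binary entropy function.
h₂(0.133) = −0.133·log₂0.133 − 0.867·log₂0.867 = 0.5656.
C = 1 − 0.5656 = 0.4344 bits per channel use.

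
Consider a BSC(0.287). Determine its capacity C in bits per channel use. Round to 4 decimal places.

Binary symmetric channel: C = 1 − h₂(ε) where h₂ is the binary entropy function.
h₂(0.287) = −0.287·log₂0.287 − 0.713·log₂0.713 = 0.8648.
C = 1 − 0.8648 = 0.1352 bits per channel use.

0.1352 bits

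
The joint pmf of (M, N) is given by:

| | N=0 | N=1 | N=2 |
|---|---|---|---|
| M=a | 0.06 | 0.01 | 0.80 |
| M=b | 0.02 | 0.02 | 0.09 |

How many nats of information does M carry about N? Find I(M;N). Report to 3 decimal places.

Marginals: p(M) = (0.8700, 0.1300), p(N) = (0.0800, 0.0300, 0.8900).
I(M;N) = H(M) + H(N) − H(M,N).
H(M) = 0.3864, H(N) = 0.4110, H(M,N) = 0.7666.
I(M;N) = 0.3864 + 0.4110 − 0.7666 = 0.031 nats.

0.031 nats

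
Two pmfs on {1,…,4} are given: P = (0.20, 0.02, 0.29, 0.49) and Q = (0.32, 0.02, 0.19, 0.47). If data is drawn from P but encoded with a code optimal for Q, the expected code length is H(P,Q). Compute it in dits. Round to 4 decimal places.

0.5028 dits

H(P,Q) = −Σ p·log₁₀ q.
  −0.20·log₁₀(0.32) = 0.09897
  −0.02·log₁₀(0.02) = 0.03398
  −0.29·log₁₀(0.19) = 0.20916
  −0.49·log₁₀(0.47) = 0.16067
H(P,Q) = 0.5028 dits.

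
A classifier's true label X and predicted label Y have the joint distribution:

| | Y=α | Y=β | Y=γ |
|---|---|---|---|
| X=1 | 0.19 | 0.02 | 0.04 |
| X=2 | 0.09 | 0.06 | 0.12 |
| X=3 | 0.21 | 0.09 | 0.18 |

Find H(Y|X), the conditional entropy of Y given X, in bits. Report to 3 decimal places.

1.390 bits

Marginals: p(X) = (0.2500, 0.2700, 0.4800), p(Y) = (0.4900, 0.1700, 0.3400).
H(Y|X) = Σ p(X) · H(Y|X=·).
  X=1: p=0.2500, H(Y|X=1) = 1.0154
  X=2: p=0.2700, H(Y|X=2) = 1.5305
  X=3: p=0.4800, H(Y|X=3) = 1.5052
Weighted sum = 1.390 bits.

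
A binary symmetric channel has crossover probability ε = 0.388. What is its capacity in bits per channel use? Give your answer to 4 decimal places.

0.0365 bits

Binary symmetric channel: C = 1 − h₂(ε) where h₂ is the binary entropy function.
h₂(0.388) = −0.388·log₂0.388 − 0.612·log₂0.612 = 0.9635.
C = 1 − 0.9635 = 0.0365 bits per channel use.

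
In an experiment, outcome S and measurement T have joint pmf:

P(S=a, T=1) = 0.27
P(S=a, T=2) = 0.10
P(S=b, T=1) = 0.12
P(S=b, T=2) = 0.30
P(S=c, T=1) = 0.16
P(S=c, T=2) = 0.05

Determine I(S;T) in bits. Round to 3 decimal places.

Marginals: p(S) = (0.3700, 0.4200, 0.2100), p(T) = (0.5500, 0.4500).
I(S;T) = Σ p(x,y)·log₂[p(x,y)/(p(x)p(y))].
  (a,1): 0.27·log₂(1.3268) = 0.1101
  (a,2): 0.10·log₂(0.6006) = -0.0736
  (b,1): 0.12·log₂(0.5195) = -0.1134
  (b,2): 0.30·log₂(1.5873) = 0.2000
  (c,1): 0.16·log₂(1.3853) = 0.0752
  (c,2): 0.05·log₂(0.5291) = -0.0459
Sum = 0.152 bits.

0.152 bits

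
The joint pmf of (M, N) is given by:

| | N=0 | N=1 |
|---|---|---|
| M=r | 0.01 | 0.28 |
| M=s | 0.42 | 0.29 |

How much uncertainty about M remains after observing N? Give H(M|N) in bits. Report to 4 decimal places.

0.6384 bits

Chain rule: H(M|N) = H(M,N) − H(N).
Marginals: p(M) = (0.2900, 0.7100), p(N) = (0.4300, 0.5700).
H(M,N) = 1.6242 bits; H(N) = 0.9858 bits.
H(M|N) = 1.6242 − 0.9858 = 0.6384 bits.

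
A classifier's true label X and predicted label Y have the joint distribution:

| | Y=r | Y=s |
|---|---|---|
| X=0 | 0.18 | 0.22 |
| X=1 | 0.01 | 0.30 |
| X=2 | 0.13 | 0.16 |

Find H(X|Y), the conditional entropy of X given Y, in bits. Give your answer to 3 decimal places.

1.415 bits

Chain rule: H(X|Y) = H(X,Y) − H(Y).
Marginals: p(X) = (0.4000, 0.3100, 0.2900), p(Y) = (0.3200, 0.6800).
H(X,Y) = 2.3191 bits; H(Y) = 0.9044 bits.
H(X|Y) = 2.3191 − 0.9044 = 1.415 bits.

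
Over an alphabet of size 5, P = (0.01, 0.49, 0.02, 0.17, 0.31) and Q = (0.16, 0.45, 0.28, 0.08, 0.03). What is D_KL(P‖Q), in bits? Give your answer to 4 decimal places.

1.1734 bits

D(P‖Q) = Σ p·log₂(p/q).
  0.01·log₂(0.01/0.16) = -0.04000
  0.49·log₂(0.49/0.45) = 0.06020
  0.02·log₂(0.02/0.28) = -0.07615
  0.17·log₂(0.17/0.08) = 0.18487
  0.31·log₂(0.31/0.03) = 1.04446
D(P‖Q) = 1.1734 bits.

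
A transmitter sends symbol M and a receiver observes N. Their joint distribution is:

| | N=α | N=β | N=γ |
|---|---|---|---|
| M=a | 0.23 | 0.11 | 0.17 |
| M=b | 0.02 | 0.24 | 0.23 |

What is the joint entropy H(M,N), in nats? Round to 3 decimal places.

H(M,N) = −Σ p(x,y)·ln p(x,y) over all 6 cells.
  cell (a,α): −0.23·ln0.23 = 0.3380
  cell (a,β): −0.11·ln0.11 = 0.2428
  cell (a,γ): −0.17·ln0.17 = 0.3012
  cell (b,α): −0.02·ln0.02 = 0.0782
  cell (b,β): −0.24·ln0.24 = 0.3425
  cell (b,γ): −0.23·ln0.23 = 0.3380
Sum = 1.641 nats.

1.641 nats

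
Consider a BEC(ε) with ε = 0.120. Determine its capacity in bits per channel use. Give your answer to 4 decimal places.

0.8800 bits

Binary erasure channel: capacity C = 1 − ε.
C = 1 − 0.120 = 0.8800 bits per channel use.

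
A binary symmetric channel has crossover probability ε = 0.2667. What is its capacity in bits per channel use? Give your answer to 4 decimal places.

0.1633 bits

Binary symmetric channel: C = 1 − h₂(ε) where h₂ is the binary entropy function.
h₂(0.2667) = −0.2667·log₂0.2667 − 0.7333·log₂0.7333 = 0.8367.
C = 1 − 0.8367 = 0.1633 bits per channel use.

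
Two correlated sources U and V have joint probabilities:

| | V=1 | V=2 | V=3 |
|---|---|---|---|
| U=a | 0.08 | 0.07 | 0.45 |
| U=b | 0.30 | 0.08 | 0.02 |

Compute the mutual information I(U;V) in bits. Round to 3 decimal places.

Marginals: p(U) = (0.6000, 0.4000), p(V) = (0.3800, 0.1500, 0.4700).
I(U;V) = H(U) + H(V) − H(U,V).
H(U) = 0.9710, H(V) = 1.4530, H(U,V) = 2.0039.
I(U;V) = 0.9710 + 1.4530 − 2.0039 = 0.420 bits.

0.420 bits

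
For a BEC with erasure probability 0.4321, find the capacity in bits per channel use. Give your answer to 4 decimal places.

Binary erasure channel: capacity C = 1 − ε.
C = 1 − 0.4321 = 0.5679 bits per channel use.

0.5679 bits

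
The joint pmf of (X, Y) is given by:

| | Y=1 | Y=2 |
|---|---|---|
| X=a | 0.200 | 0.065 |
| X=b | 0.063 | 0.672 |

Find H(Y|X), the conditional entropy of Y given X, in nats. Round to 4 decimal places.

0.3626 nats

Marginals: p(X) = (0.2650, 0.7350), p(Y) = (0.2630, 0.7370).
H(Y|X) = Σ p(X) · H(Y|X=·).
  X=a: p=0.2650, H(Y|X=a) = 0.5571
  X=b: p=0.7350, H(Y|X=b) = 0.2925
Weighted sum = 0.3626 nats.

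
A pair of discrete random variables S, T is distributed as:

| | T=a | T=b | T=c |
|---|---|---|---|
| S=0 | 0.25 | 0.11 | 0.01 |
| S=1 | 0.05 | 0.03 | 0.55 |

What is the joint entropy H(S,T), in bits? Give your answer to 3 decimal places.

H(S,T) = −Σ p(x,y)·log₂ p(x,y) over all 6 cells.
  cell (0,a): −0.25·log₂0.25 = 0.5000
  cell (0,b): −0.11·log₂0.11 = 0.3503
  cell (0,c): −0.01·log₂0.01 = 0.0664
  cell (1,a): −0.05·log₂0.05 = 0.2161
  cell (1,b): −0.03·log₂0.03 = 0.1518
  cell (1,c): −0.55·log₂0.55 = 0.4744
Sum = 1.759 bits.

1.759 bits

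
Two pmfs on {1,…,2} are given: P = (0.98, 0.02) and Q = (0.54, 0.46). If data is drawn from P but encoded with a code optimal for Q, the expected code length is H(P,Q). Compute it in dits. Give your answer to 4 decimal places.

H(P,Q) = −Σ p·log₁₀ q.
  −0.98·log₁₀(0.54) = 0.26225
  −0.02·log₁₀(0.46) = 0.00674
H(P,Q) = 0.2690 dits.

0.2690 dits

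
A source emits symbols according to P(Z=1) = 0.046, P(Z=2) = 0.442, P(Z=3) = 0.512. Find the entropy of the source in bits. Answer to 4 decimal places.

H(Z) = −Σ p·log₂ p.
  −(0.046)·log₂(0.046) = 0.20434
  −(0.442)·log₂(0.442) = 0.52062
  −(0.512)·log₂(0.512) = 0.49448
Sum: 0.20434 + 0.52062 + 0.49448 = 1.2194 bits.

1.2194 bits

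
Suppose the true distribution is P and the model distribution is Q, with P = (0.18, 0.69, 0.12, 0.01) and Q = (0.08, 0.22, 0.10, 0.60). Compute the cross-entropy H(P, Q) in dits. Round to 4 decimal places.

H(P,Q) = −Σ p·log₁₀ q.
  −0.18·log₁₀(0.08) = 0.19744
  −0.69·log₁₀(0.22) = 0.45373
  −0.12·log₁₀(0.10) = 0.12000
  −0.01·log₁₀(0.60) = 0.00222
H(P,Q) = 0.7734 dits.

0.7734 dits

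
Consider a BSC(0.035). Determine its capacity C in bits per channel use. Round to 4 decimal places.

0.7811 bits

Binary symmetric channel: C = 1 − h₂(ε) where h₂ is the binary entropy function.
h₂(0.035) = −0.035·log₂0.035 − 0.965·log₂0.965 = 0.2189.
C = 1 − 0.2189 = 0.7811 bits per channel use.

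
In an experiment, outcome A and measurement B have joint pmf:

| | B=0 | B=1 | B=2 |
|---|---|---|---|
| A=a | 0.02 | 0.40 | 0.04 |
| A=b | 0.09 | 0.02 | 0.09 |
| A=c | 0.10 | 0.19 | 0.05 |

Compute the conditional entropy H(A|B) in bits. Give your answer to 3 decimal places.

Marginals: p(A) = (0.4600, 0.2000, 0.3400), p(B) = (0.2100, 0.6100, 0.1800).
H(A|B) = Σ p(B) · H(A|B=·).
  B=0: p=0.2100, H(A|B=0) = 1.3567
  B=1: p=0.6100, H(A|B=1) = 1.0850
  B=2: p=0.1800, H(A|B=2) = 1.4955
Weighted sum = 1.216 bits.

1.216 bits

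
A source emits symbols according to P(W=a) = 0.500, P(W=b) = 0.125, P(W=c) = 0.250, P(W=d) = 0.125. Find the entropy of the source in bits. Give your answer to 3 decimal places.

H(W) = −Σ p·log₂ p.
  −(0.500)·log₂(0.500) = 0.5000
  −(0.125)·log₂(0.125) = 0.3750
  −(0.250)·log₂(0.250) = 0.5000
  −(0.125)·log₂(0.125) = 0.3750
Sum: 0.5000 + 0.3750 + 0.5000 + 0.3750 = 1.750 bits.

1.750 bits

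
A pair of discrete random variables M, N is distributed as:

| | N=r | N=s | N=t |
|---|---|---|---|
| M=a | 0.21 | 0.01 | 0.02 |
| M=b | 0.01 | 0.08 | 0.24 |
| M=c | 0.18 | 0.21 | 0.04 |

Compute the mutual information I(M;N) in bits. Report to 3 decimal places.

Marginals: p(M) = (0.2400, 0.3300, 0.4300), p(N) = (0.4000, 0.3000, 0.3000).
I(M;N) = H(M) + H(N) − H(M,N).
H(M) = 1.5455, H(N) = 1.5710, H(M,N) = 2.6081.
I(M;N) = 1.5455 + 1.5710 − 2.6081 = 0.508 bits.

0.508 bits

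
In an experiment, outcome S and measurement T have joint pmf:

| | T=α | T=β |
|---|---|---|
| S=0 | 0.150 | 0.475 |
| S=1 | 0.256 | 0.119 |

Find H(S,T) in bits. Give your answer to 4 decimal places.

H(S,T) = −Σ p(x,y)·log₂ p(x,y) over all 4 cells.
  cell (0,α): −0.150·log₂0.150 = 0.41054
  cell (0,β): −0.475·log₂0.475 = 0.51015
  cell (1,α): −0.256·log₂0.256 = 0.50324
  cell (1,β): −0.119·log₂0.119 = 0.36545
Sum = 1.7894 bits.

1.7894 bits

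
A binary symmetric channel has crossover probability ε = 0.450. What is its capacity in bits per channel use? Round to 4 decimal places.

0.0072 bits

Binary symmetric channel: C = 1 − h₂(ε) where h₂ is the binary entropy function.
h₂(0.450) = −0.450·log₂0.450 − 0.550·log₂0.550 = 0.9928.
C = 1 − 0.9928 = 0.0072 bits per channel use.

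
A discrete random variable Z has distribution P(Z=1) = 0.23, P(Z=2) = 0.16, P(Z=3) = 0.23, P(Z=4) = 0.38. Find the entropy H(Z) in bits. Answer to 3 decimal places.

H(Z) = −Σ p·log₂ p.
  −(0.23)·log₂(0.23) = 0.4877
  −(0.16)·log₂(0.16) = 0.4230
  −(0.23)·log₂(0.23) = 0.4877
  −(0.38)·log₂(0.38) = 0.5305
Sum: 0.4877 + 0.4230 + 0.4877 + 0.5305 = 1.929 bits.

1.929 bits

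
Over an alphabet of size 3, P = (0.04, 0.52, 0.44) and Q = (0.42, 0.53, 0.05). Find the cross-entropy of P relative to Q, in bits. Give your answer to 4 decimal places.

H(P,Q) = −Σ p·log₂ q.
  −0.04·log₂(0.42) = 0.05006
  −0.52·log₂(0.53) = 0.47629
  −0.44·log₂(0.05) = 1.90165
H(P,Q) = 2.4280 bits.

2.4280 bits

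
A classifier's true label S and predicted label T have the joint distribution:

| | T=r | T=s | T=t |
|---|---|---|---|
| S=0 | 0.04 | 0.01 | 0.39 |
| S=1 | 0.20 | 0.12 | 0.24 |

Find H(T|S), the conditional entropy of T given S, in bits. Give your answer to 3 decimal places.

1.118 bits

Marginals: p(S) = (0.4400, 0.5600), p(T) = (0.2400, 0.1300, 0.6300).
H(T|S) = Σ p(S) · H(T|S=·).
  S=0: p=0.4400, H(T|S=0) = 0.5928
  S=1: p=0.5600, H(T|S=1) = 1.5306
Weighted sum = 1.118 bits.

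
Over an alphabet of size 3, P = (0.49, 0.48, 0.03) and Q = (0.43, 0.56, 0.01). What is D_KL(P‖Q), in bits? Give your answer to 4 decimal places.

D(P‖Q) = Σ p·log₂(p/q).
  0.49·log₂(0.49/0.43) = 0.09234
  0.48·log₂(0.48/0.56) = -0.10675
  0.03·log₂(0.03/0.01) = 0.04755
D(P‖Q) = 0.0331 bits.

0.0331 bits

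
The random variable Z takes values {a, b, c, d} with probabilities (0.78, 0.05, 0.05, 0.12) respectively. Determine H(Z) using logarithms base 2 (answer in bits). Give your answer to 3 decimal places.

H(Z) = −Σ p·log₂ p.
  −(0.78)·log₂(0.78) = 0.2796
  −(0.05)·log₂(0.05) = 0.2161
  −(0.05)·log₂(0.05) = 0.2161
  −(0.12)·log₂(0.12) = 0.3671
Sum: 0.2796 + 0.2161 + 0.2161 + 0.3671 = 1.079 bits.

1.079 bits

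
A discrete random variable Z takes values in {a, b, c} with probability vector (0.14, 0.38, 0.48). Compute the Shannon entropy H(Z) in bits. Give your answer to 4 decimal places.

H(Z) = −Σ p·log₂ p.
  −(0.14)·log₂(0.14) = 0.39711
  −(0.38)·log₂(0.38) = 0.53045
  −(0.48)·log₂(0.48) = 0.50827
Sum: 0.39711 + 0.53045 + 0.50827 = 1.4358 bits.

1.4358 bits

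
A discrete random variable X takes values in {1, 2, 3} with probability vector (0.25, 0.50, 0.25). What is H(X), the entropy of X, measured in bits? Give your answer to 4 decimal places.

H(X) = −Σ p·log₂ p.
  −(0.25)·log₂(0.25) = 0.50000
  −(0.50)·log₂(0.50) = 0.50000
  −(0.25)·log₂(0.25) = 0.50000
Sum: 0.50000 + 0.50000 + 0.50000 = 1.5000 bits.

1.5000 bits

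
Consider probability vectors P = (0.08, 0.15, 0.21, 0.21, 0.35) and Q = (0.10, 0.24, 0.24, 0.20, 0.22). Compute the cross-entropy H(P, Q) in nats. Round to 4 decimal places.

1.5659 nats

H(P,Q) = −Σ p·ln q.
  −0.08·ln(0.10) = 0.18421
  −0.15·ln(0.24) = 0.21407
  −0.21·ln(0.24) = 0.29969
  −0.21·ln(0.20) = 0.33798
  −0.35·ln(0.22) = 0.52994
H(P,Q) = 1.5659 nats.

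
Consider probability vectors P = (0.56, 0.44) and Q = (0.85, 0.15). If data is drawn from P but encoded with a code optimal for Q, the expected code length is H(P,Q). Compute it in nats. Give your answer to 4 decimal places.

H(P,Q) = −Σ p·ln q.
  −0.56·ln(0.85) = 0.09101
  −0.44·ln(0.15) = 0.83473
H(P,Q) = 0.9257 nats.

0.9257 nats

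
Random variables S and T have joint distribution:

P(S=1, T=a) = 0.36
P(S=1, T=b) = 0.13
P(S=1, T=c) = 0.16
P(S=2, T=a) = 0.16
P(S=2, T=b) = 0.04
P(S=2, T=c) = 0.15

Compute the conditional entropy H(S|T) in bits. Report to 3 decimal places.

Marginals: p(S) = (0.6500, 0.3500), p(T) = (0.5200, 0.1700, 0.3100).
H(S|T) = Σ p(T) · H(S|T=·).
  T=a: p=0.5200, H(S|T=a) = 0.8905
  T=b: p=0.1700, H(S|T=b) = 0.7871
  T=c: p=0.3100, H(S|T=c) = 0.9992
Weighted sum = 0.907 bits.

0.907 bits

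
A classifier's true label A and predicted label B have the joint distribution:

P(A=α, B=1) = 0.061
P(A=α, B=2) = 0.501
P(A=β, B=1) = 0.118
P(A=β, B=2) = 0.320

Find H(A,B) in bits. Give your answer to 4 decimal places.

1.6355 bits

H(A,B) = −Σ p(x,y)·log₂ p(x,y) over all 4 cells.
  cell (α,1): −0.061·log₂0.061 = 0.24614
  cell (α,2): −0.501·log₂0.501 = 0.49956
  cell (β,1): −0.118·log₂0.118 = 0.36381
  cell (β,2): −0.320·log₂0.320 = 0.52603
Sum = 1.6355 bits.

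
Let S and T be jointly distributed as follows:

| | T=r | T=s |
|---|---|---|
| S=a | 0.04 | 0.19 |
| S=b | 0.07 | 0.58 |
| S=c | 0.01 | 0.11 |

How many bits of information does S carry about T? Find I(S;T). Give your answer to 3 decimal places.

Marginals: p(S) = (0.2300, 0.6500, 0.1200), p(T) = (0.1200, 0.8800).
I(S;T) = Σ p(x,y)·log₂[p(x,y)/(p(x)p(y))].
  (a,r): 0.04·log₂(1.4493) = 0.0214
  (a,s): 0.19·log₂(0.9387) = -0.0173
  (b,r): 0.07·log₂(0.8974) = -0.0109
  (b,s): 0.58·log₂(1.0140) = 0.0116
  (c,r): 0.01·log₂(0.6944) = -0.0053
  (c,s): 0.11·log₂(1.0417) = 0.0065
Sum = 0.006 bits.

0.006 bits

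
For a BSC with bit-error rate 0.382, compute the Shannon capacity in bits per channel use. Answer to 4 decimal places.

Binary symmetric channel: C = 1 − h₂(ε) where h₂ is the binary entropy function.
h₂(0.382) = −0.382·log₂0.382 − 0.618·log₂0.618 = 0.9594.
C = 1 − 0.9594 = 0.0406 bits per channel use.

0.0406 bits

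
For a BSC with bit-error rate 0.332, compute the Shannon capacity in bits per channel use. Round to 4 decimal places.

Binary symmetric channel: C = 1 − h₂(ε) where h₂ is the binary entropy function.
h₂(0.332) = −0.332·log₂0.332 − 0.668·log₂0.668 = 0.9170.
C = 1 − 0.9170 = 0.0830 bits per channel use.

0.0830 bits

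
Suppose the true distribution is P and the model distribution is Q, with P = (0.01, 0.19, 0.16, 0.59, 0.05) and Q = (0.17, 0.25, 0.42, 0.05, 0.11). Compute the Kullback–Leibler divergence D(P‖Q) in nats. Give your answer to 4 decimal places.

D(P‖Q) = Σ p·ln(p/q).
  0.01·ln(0.01/0.17) = -0.02833
  0.19·ln(0.19/0.25) = -0.05214
  0.16·ln(0.16/0.42) = -0.15441
  0.59·ln(0.59/0.05) = 1.45618
  0.05·ln(0.05/0.11) = -0.03942
D(P‖Q) = 1.1819 nats.

1.1819 nats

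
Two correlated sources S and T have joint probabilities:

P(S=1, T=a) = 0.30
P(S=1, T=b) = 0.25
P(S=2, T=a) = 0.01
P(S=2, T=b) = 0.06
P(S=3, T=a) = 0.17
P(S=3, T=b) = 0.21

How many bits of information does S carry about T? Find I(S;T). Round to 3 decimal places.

0.034 bits

Marginals: p(S) = (0.5500, 0.0700, 0.3800), p(T) = (0.4800, 0.5200).
I(S;T) = H(S) + H(T) − H(S,T).
H(S) = 1.2734, H(T) = 0.9988, H(S,T) = 2.2385.
I(S;T) = 1.2734 + 0.9988 − 2.2385 = 0.034 bits.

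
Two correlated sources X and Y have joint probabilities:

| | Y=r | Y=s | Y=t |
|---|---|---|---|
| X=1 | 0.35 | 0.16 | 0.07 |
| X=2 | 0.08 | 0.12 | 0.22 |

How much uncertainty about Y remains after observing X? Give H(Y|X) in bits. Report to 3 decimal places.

Marginals: p(X) = (0.5800, 0.4200), p(Y) = (0.4300, 0.2800, 0.2900).
H(Y|X) = Σ p(X) · H(Y|X=·).
  X=1: p=0.5800, H(Y|X=1) = 1.3205
  X=2: p=0.4200, H(Y|X=2) = 1.4607
Weighted sum = 1.379 bits.

1.379 bits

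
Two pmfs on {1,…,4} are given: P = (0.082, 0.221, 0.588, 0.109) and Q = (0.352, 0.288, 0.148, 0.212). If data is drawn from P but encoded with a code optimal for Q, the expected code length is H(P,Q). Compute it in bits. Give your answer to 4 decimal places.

H(P,Q) = −Σ p·log₂ q.
  −0.082·log₂(0.352) = 0.12352
  −0.221·log₂(0.288) = 0.39688
  −0.588·log₂(0.148) = 1.62072
  −0.109·log₂(0.212) = 0.24393
H(P,Q) = 2.3851 bits.

2.3851 bits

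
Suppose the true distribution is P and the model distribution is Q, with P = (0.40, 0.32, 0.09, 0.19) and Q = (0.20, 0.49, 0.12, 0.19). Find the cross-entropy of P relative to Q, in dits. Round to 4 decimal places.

H(P,Q) = −Σ p·log₁₀ q.
  −0.40·log₁₀(0.20) = 0.27959
  −0.32·log₁₀(0.49) = 0.09914
  −0.09·log₁₀(0.12) = 0.08287
  −0.19·log₁₀(0.19) = 0.13704
H(P,Q) = 0.5986 dits.

0.5986 dits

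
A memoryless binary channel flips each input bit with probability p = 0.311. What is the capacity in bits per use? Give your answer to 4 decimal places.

Binary symmetric channel: C = 1 − h₂(ε) where h₂ is the binary entropy function.
h₂(0.311) = −0.311·log₂0.311 − 0.689·log₂0.689 = 0.8943.
C = 1 − 0.8943 = 0.1057 bits per channel use.

0.1057 bits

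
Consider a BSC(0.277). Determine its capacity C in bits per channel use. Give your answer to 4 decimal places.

0.1487 bits

Binary symmetric channel: C = 1 − h₂(ε) where h₂ is the binary entropy function.
h₂(0.277) = −0.277·log₂0.277 − 0.723·log₂0.723 = 0.8513.
C = 1 − 0.8513 = 0.1487 bits per channel use.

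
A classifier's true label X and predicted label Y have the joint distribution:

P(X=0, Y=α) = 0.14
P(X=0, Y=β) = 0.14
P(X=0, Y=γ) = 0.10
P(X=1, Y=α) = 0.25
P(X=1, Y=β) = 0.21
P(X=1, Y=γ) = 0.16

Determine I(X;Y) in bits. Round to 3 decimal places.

Marginals: p(X) = (0.3800, 0.6200), p(Y) = (0.3900, 0.3500, 0.2600).
I(X;Y) = H(X) + H(Y) − H(X,Y).
H(X) = 0.9580, H(Y) = 1.5652, H(X,Y) = 2.5223.
I(X;Y) = 0.9580 + 1.5652 − 2.5223 = 0.001 bits.

0.001 bits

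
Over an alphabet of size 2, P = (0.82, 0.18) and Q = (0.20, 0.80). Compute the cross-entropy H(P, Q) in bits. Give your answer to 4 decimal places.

H(P,Q) = −Σ p·log₂ q.
  −0.82·log₂(0.20) = 1.90398
  −0.18·log₂(0.80) = 0.05795
H(P,Q) = 1.9619 bits.

1.9619 bits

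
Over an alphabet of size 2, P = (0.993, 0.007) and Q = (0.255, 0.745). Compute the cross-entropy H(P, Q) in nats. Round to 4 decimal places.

H(P,Q) = −Σ p·ln q.
  −0.993·ln(0.255) = 1.35693
  −0.007·ln(0.745) = 0.00206
H(P,Q) = 1.3590 nats.

1.3590 nats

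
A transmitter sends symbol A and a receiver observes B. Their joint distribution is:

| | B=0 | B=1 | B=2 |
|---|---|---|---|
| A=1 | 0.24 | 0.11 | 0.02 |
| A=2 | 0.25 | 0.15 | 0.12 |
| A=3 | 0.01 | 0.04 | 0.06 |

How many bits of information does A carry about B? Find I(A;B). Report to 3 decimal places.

0.126 bits

Marginals: p(A) = (0.3700, 0.5200, 0.1100), p(B) = (0.5000, 0.3000, 0.2000).
I(A;B) = Σ p(x,y)·log₂[p(x,y)/(p(x)p(y))].
  (1,0): 0.24·log₂(1.2973) = 0.0901
  (1,1): 0.11·log₂(0.9910) = -0.0014
  (1,2): 0.02·log₂(0.2703) = -0.0378
  (2,0): 0.25·log₂(0.9615) = -0.0141
  (2,1): 0.15·log₂(0.9615) = -0.0085
  (2,2): 0.12·log₂(1.1538) = 0.0248
  (3,0): 0.01·log₂(0.1818) = -0.0246
  (3,1): 0.04·log₂(1.2121) = 0.0111
  (3,2): 0.06·log₂(2.7273) = 0.0868
Sum = 0.126 bits.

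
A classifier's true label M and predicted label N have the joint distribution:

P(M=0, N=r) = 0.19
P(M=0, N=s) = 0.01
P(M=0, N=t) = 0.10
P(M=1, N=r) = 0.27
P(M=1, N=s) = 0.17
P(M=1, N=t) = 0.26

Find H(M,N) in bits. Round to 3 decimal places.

2.304 bits

H(M,N) = −Σ p(x,y)·log₂ p(x,y) over all 6 cells.
  cell (0,r): −0.19·log₂0.19 = 0.4552
  cell (0,s): −0.01·log₂0.01 = 0.0664
  cell (0,t): −0.10·log₂0.10 = 0.3322
  cell (1,r): −0.27·log₂0.27 = 0.5100
  cell (1,s): −0.17·log₂0.17 = 0.4346
  cell (1,t): −0.26·log₂0.26 = 0.5053
Sum = 2.304 bits.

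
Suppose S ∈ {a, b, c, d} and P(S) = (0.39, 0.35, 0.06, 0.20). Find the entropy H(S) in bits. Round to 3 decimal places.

H(S) = −Σ p·log₂ p.
  −(0.39)·log₂(0.39) = 0.5298
  −(0.35)·log₂(0.35) = 0.5301
  −(0.06)·log₂(0.06) = 0.2435
  −(0.20)·log₂(0.20) = 0.4644
Sum: 0.5298 + 0.5301 + 0.2435 + 0.4644 = 1.768 bits.

1.768 bits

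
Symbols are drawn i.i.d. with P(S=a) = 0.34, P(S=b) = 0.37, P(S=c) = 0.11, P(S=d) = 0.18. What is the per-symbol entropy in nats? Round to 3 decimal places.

H(S) = −Σ p·ln p.
  −(0.34)·ln(0.34) = 0.3668
  −(0.37)·ln(0.37) = 0.3679
  −(0.11)·ln(0.11) = 0.2428
  −(0.18)·ln(0.18) = 0.3087
Sum: 0.3668 + 0.3679 + 0.2428 + 0.3087 = 1.286 nats.

1.286 nats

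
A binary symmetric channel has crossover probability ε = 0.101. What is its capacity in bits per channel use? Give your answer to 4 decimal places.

Binary symmetric channel: C = 1 − h₂(ε) where h₂ is the binary entropy function.
h₂(0.101) = −0.101·log₂0.101 − 0.899·log₂0.899 = 0.4722.
C = 1 − 0.4722 = 0.5278 bits per channel use.

0.5278 bits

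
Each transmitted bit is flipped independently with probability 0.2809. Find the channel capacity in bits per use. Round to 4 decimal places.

0.1433 bits

Binary symmetric channel: C = 1 − h₂(ε) where h₂ is the binary entropy function.
h₂(0.2809) = −0.2809·log₂0.2809 − 0.7191·log₂0.7191 = 0.8567.
C = 1 − 0.8567 = 0.1433 bits per channel use.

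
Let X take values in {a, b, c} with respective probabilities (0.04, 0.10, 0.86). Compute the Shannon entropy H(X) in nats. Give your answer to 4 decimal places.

0.4887 nats

H(X) = −Σ p·ln p.
  −(0.04)·ln(0.04) = 0.12876
  −(0.10)·ln(0.10) = 0.23026
  −(0.86)·ln(0.86) = 0.12971
Sum: 0.12876 + 0.23026 + 0.12971 = 0.4887 nats.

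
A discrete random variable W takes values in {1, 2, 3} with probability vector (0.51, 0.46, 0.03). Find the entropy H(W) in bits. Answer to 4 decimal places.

H(W) = −Σ p·log₂ p.
  −(0.51)·log₂(0.51) = 0.49543
  −(0.46)·log₂(0.46) = 0.51534
  −(0.03)·log₂(0.03) = 0.15177
Sum: 0.49543 + 0.51534 + 0.15177 = 1.1625 bits.

1.1625 bits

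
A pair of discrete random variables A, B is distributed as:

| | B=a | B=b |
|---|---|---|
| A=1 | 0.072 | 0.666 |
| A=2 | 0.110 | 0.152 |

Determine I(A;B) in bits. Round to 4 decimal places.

0.0869 bits

Marginals: p(A) = (0.7380, 0.2620), p(B) = (0.1820, 0.8180).
I(A;B) = Σ p(x,y)·log₂[p(x,y)/(p(x)p(y))].
  (1,a): 0.072·log₂(0.5360) = -0.06477
  (1,b): 0.666·log₂(1.1032) = 0.09439
  (2,a): 0.110·log₂(2.3069) = 0.13265
  (2,b): 0.152·log₂(0.7092) = -0.07534
Sum = 0.0869 bits.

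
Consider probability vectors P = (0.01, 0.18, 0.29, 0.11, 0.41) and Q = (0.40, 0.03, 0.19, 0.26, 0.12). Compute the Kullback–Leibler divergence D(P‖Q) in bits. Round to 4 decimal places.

D(P‖Q) = Σ p·log₂(p/q).
  0.01·log₂(0.01/0.40) = -0.05322
  0.18·log₂(0.18/0.03) = 0.46529
  0.29·log₂(0.29/0.19) = 0.17692
  0.11·log₂(0.11/0.26) = -0.13651
  0.41·log₂(0.41/0.12) = 0.72676
D(P‖Q) = 1.1792 bits.

1.1792 bits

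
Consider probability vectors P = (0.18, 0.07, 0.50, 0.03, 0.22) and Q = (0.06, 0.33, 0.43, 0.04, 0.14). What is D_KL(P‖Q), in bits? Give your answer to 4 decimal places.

D(P‖Q) = Σ p·log₂(p/q).
  0.18·log₂(0.18/0.06) = 0.28529
  0.07·log₂(0.07/0.33) = -0.15659
  0.50·log₂(0.50/0.43) = 0.10880
  0.03·log₂(0.03/0.04) = -0.01245
  0.22·log₂(0.22/0.14) = 0.14346
D(P‖Q) = 0.3685 bits.

0.3685 bits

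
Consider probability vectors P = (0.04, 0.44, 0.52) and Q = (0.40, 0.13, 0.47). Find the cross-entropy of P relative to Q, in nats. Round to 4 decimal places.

1.3270 nats

H(P,Q) = −Σ p·ln q.
  −0.04·ln(0.40) = 0.03665
  −0.44·ln(0.13) = 0.89770
  −0.52·ln(0.47) = 0.39261
H(P,Q) = 1.3270 nats.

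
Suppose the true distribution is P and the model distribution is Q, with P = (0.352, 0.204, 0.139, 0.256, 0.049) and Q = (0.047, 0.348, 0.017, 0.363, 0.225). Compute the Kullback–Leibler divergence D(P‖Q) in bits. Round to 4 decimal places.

D(P‖Q) = Σ p·log₂(p/q).
  0.352·log₂(0.352/0.047) = 1.02250
  0.204·log₂(0.204/0.348) = -0.15719
  0.139·log₂(0.139/0.017) = 0.42138
  0.256·log₂(0.256/0.363) = -0.12898
  0.049·log₂(0.049/0.225) = -0.10775
D(P‖Q) = 1.0500 bits.

1.0500 bits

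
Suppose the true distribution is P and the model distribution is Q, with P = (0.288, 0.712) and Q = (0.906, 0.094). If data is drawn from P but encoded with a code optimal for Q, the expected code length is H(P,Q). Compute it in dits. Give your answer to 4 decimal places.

H(P,Q) = −Σ p·log₁₀ q.
  −0.288·log₁₀(0.906) = 0.01235
  −0.712·log₁₀(0.094) = 0.73113
H(P,Q) = 0.7435 dits.

0.7435 dits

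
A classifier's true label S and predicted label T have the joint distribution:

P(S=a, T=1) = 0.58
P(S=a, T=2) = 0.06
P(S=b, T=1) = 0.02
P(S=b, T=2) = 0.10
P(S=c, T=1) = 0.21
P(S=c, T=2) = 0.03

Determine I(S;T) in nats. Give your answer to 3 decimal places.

0.143 nats

Marginals: p(S) = (0.6400, 0.1200, 0.2400), p(T) = (0.8100, 0.1900).
I(S;T) = H(S) + H(T) − H(S,T).
H(S) = 0.8826, H(T) = 0.4862, H(S,T) = 1.2262.
I(S;T) = 0.8826 + 0.4862 − 1.2262 = 0.143 nats.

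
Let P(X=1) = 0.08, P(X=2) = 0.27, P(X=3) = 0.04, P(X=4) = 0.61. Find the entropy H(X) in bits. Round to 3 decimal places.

1.422 bits

H(X) = −Σ p·log₂ p.
  −(0.08)·log₂(0.08) = 0.2915
  −(0.27)·log₂(0.27) = 0.5100
  −(0.04)·log₂(0.04) = 0.1858
  −(0.61)·log₂(0.61) = 0.4350
Sum: 0.2915 + 0.5100 + 0.1858 + 0.4350 = 1.422 bits.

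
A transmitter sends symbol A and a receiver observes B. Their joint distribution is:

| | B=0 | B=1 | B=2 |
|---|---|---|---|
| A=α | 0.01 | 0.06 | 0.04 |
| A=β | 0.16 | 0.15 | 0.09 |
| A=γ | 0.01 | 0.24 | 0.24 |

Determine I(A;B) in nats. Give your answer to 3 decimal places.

0.126 nats

Marginals: p(A) = (0.1100, 0.4000, 0.4900), p(B) = (0.1800, 0.4500, 0.3700).
I(A;B) = Σ p(x,y)·ln[p(x,y)/(p(x)p(y))].
  (α,0): 0.01·ln(0.5051) = -0.0068
  (α,1): 0.06·ln(1.2121) = 0.0115
  (α,2): 0.04·ln(0.9828) = -0.0007
  (β,0): 0.16·ln(2.2222) = 0.1278
  (β,1): 0.15·ln(0.8333) = -0.0273
  (β,2): 0.09·ln(0.6081) = -0.0448
  (γ,0): 0.01·ln(0.1134) = -0.0218
  (γ,1): 0.24·ln(1.0884) = 0.0203
  (γ,2): 0.24·ln(1.3238) = 0.0673
Sum = 0.126 nats.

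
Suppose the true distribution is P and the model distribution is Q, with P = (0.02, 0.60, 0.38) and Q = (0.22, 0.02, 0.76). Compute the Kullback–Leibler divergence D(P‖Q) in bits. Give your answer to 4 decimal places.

2.4949 bits

D(P‖Q) = Σ p·log₂(p/q).
  0.02·log₂(0.02/0.22) = -0.06919
  0.60·log₂(0.60/0.02) = 2.94413
  0.38·log₂(0.38/0.76) = -0.38000
D(P‖Q) = 2.4949 bits.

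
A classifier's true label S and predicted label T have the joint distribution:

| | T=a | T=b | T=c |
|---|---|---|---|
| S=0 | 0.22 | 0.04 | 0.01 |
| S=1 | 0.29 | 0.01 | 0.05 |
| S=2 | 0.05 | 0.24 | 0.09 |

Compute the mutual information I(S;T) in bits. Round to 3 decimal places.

Marginals: p(S) = (0.2700, 0.3500, 0.3800), p(T) = (0.5600, 0.2900, 0.1500).
I(S;T) = Σ p(x,y)·log₂[p(x,y)/(p(x)p(y))].
  (0,a): 0.22·log₂(1.4550) = 0.1190
  (0,b): 0.04·log₂(0.5109) = -0.0388
  (0,c): 0.01·log₂(0.2469) = -0.0202
  (1,a): 0.29·log₂(1.4796) = 0.1639
  (1,b): 0.01·log₂(0.0985) = -0.0334
  (1,c): 0.05·log₂(0.9524) = -0.0035
  (2,a): 0.05·log₂(0.2350) = -0.1045
  (2,b): 0.24·log₂(2.1779) = 0.2695
  (2,c): 0.09·log₂(1.5789) = 0.0593
Sum = 0.411 bits.

0.411 bits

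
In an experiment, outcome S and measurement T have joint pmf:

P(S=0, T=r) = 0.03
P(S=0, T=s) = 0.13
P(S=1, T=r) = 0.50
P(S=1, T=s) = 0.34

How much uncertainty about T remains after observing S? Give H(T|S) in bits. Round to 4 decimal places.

Chain rule: H(T|S) = H(S,T) − H(S).
Marginals: p(S) = (0.1600, 0.8400), p(T) = (0.5300, 0.4700).
H(S,T) = 1.5636 bits; H(S) = 0.6343 bits.
H(T|S) = 1.5636 − 0.6343 = 0.9293 bits.

0.9293 bits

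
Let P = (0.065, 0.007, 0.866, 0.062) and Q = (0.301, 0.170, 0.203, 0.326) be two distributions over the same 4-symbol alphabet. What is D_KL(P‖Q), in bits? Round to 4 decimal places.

1.4880 bits

D(P‖Q) = Σ p·log₂(p/q).
  0.065·log₂(0.065/0.301) = -0.14373
  0.007·log₂(0.007/0.170) = -0.03221
  0.866·log₂(0.866/0.203) = 1.81244
  0.062·log₂(0.062/0.326) = -0.14846
D(P‖Q) = 1.4880 bits.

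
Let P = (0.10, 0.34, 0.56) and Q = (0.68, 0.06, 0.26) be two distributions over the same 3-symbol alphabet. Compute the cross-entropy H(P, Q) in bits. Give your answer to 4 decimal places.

H(P,Q) = −Σ p·log₂ q.
  −0.10·log₂(0.68) = 0.05564
  −0.34·log₂(0.06) = 1.38002
  −0.56·log₂(0.26) = 1.08831
H(P,Q) = 2.5240 bits.

2.5240 bits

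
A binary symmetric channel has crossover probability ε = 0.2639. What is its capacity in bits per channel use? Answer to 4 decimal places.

0.1674 bits

Binary symmetric channel: C = 1 − h₂(ε) where h₂ is the binary entropy function.
h₂(0.2639) = −0.2639·log₂0.2639 − 0.7361·log₂0.7361 = 0.8326.
C = 1 − 0.8326 = 0.1674 bits per channel use.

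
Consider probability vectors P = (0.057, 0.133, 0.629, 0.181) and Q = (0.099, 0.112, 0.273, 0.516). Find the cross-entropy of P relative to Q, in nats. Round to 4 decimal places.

1.3594 nats

H(P,Q) = −Σ p·ln q.
  −0.057·ln(0.099) = 0.13182
  −0.133·ln(0.112) = 0.29117
  −0.629·ln(0.273) = 0.81662
  −0.181·ln(0.516) = 0.11976
H(P,Q) = 1.3594 nats.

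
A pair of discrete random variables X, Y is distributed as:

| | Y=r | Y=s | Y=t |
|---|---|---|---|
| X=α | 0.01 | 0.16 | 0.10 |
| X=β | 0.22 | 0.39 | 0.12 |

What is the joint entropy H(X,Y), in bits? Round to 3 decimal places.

2.199 bits

H(X,Y) = −Σ p(x,y)·log₂ p(x,y) over all 6 cells.
  cell (α,r): −0.01·log₂0.01 = 0.0664
  cell (α,s): −0.16·log₂0.16 = 0.4230
  cell (α,t): −0.10·log₂0.10 = 0.3322
  cell (β,r): −0.22·log₂0.22 = 0.4806
  cell (β,s): −0.39·log₂0.39 = 0.5298
  cell (β,t): −0.12·log₂0.12 = 0.3671
Sum = 2.199 bits.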